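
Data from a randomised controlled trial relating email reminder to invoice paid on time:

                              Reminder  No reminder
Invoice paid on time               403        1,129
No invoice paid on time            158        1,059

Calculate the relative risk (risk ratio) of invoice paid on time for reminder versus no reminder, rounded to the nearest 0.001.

Reading the table with exposure as columns: a = 403 (Reminder, case), b = 158 (Reminder, non-case), c = 1129 (No reminder, case), d = 1059.
Risk in exposed = 403/561 = 0.71836; risk in unexposed = 1129/2188 = 0.51600.
RR = 0.71836 / 0.51600 = 1.39218
The risk among the exposed is 1.39 times that among the unexposed.

1.392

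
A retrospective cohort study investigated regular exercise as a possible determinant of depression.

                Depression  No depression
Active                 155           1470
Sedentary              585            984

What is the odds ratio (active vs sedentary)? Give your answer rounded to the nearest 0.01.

0.18

Cells: a = 155, b = 1470, c = 585, d = 984.
OR = (a·d)/(b·c) = (155 × 984) / (1470 × 585) = 152520 / 859950 = 0.17736
Exposure is associated with lower odds of depression (OR = 0.18 < 1).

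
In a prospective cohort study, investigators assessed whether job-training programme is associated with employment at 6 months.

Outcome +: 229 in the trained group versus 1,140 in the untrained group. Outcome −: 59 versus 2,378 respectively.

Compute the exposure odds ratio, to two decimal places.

From the description: a = 229, b = 59, c = 1140, d = 2378.
OR = (a·d)/(b·c) = (229 × 2378) / (59 × 1140) = 544562 / 67260 = 8.09637
The odds of employment at 6 months are about 8.10 times as high in the trained group.

8.10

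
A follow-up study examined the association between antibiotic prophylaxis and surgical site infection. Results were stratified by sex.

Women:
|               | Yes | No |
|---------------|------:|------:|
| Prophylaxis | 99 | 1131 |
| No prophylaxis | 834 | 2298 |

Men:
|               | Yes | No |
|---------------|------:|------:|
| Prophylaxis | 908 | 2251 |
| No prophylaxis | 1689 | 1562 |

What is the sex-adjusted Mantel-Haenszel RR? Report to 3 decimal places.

0.498

RR_MH = Σ(aᵢ·n₀ᵢ/nᵢ) / Σ(cᵢ·n₁ᵢ/nᵢ), with n₁ᵢ = aᵢ+bᵢ (exposed), n₀ᵢ = cᵢ+dᵢ (unexposed), nᵢ = n₁ᵢ+n₀ᵢ.
Stratum 1 (Women): n₁ = 1230, n₀ = 3132, n = 4362; a·n₀/n = 99·3132/4362 = 71.0839; c·n₁/n = 834·1230/4362 = 235.1719
Stratum 2 (Men): n₁ = 3159, n₀ = 3251, n = 6410; a·n₀/n = 908·3251/6410 = 460.5161; c·n₁/n = 1689·3159/6410 = 832.3793
RR_MH = (71.0839 + 460.5161) / (235.1719 + 832.3793) = 531.6000 / 1067.5512 = 0.49796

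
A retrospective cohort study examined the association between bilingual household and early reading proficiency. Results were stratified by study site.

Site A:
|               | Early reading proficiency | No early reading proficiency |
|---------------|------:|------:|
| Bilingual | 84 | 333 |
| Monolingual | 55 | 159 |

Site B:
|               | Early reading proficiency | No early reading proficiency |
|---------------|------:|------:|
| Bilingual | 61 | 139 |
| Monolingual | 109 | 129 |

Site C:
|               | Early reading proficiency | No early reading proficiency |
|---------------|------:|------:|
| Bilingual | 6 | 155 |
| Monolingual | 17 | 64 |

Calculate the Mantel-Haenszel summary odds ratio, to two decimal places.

OR_MH = Σ(aᵢdᵢ/nᵢ) / Σ(bᵢcᵢ/nᵢ), where nᵢ is the stratum total.
Stratum 1 (Site A): n = 631; a·d/n = 84·159/631 = 21.1664; b·c/n = 333·55/631 = 29.0254
Stratum 2 (Site B): n = 438; a·d/n = 61·129/438 = 17.9658; b·c/n = 139·109/438 = 34.5913
Stratum 3 (Site C): n = 242; a·d/n = 6·64/242 = 1.5868; b·c/n = 155·17/242 = 10.8884
OR_MH = (21.1664 + 17.9658 + 1.5868) / (29.0254 + 34.5913 + 10.8884) = 40.7189 / 74.5051 = 0.54653

0.55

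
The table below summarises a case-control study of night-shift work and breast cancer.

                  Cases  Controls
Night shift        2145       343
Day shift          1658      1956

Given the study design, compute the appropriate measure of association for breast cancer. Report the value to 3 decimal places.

7.378

Cells: a = 2145, b = 343, c = 1658, d = 1956.
This is a case-control study: participants were sampled on outcome status, so risks in the source population cannot be estimated directly — relative risk is not valid here. The odds ratio is the appropriate measure.
OR = (a·d)/(b·c) = (2145 × 1956) / (343 × 1658) = 4195620 / 568694 = 7.37764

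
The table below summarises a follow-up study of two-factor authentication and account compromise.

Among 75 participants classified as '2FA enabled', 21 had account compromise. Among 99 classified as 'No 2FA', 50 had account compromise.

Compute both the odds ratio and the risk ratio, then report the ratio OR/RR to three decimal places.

0.687

From the description: a = 21, b = 54, c = 50, d = 49.
OR = (21·49)/(54·50) = 1029/2700 = 0.38111
Risk in exposed = 21/75 = 0.28000; risk in unexposed = 50/99 = 0.50505; RR = 0.55440
OR/RR = 0.38111 / 0.55440 = 0.68743
The outcome is not rare, so the OR lies further from 1 than the RR.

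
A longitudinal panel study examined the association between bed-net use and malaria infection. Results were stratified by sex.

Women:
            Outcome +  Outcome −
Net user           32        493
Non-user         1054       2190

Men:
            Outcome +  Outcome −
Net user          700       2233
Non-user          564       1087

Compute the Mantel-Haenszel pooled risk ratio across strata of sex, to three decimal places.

RR_MH = Σ(aᵢ·n₀ᵢ/nᵢ) / Σ(cᵢ·n₁ᵢ/nᵢ), with n₁ᵢ = aᵢ+bᵢ (exposed), n₀ᵢ = cᵢ+dᵢ (unexposed), nᵢ = n₁ᵢ+n₀ᵢ.
Stratum 1 (Women): n₁ = 525, n₀ = 3244, n = 3769; a·n₀/n = 32·3244/3769 = 27.5426; c·n₁/n = 1054·525/3769 = 146.8161
Stratum 2 (Men): n₁ = 2933, n₀ = 1651, n = 4584; a·n₀/n = 700·1651/4584 = 252.1161; c·n₁/n = 564·2933/4584 = 360.8665
RR_MH = (27.5426 + 252.1161) / (146.8161 + 360.8665) = 279.6586 / 507.6826 = 0.55085

0.551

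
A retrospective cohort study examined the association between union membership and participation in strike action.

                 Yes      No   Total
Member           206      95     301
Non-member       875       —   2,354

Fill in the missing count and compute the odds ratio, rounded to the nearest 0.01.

The missing cell is in the unexposed row: 2354 − 875 = 1479.
So a = 206, b = 95, c = 875, d = 1479.
OR = (a·d)/(b·c) = (206 × 1479) / (95 × 875) = 304674 / 83125 = 3.66525

3.67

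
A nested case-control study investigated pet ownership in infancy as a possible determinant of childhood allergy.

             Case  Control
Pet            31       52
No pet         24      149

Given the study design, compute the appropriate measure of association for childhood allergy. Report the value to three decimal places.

Cells: a = 31, b = 52, c = 24, d = 149.
This is a nested case-control study: participants were sampled on outcome status, so risks in the source population cannot be estimated directly — relative risk is not valid here. The odds ratio is the appropriate measure.
OR = (a·d)/(b·c) = (31 × 149) / (52 × 24) = 4619 / 1248 = 3.70112

3.701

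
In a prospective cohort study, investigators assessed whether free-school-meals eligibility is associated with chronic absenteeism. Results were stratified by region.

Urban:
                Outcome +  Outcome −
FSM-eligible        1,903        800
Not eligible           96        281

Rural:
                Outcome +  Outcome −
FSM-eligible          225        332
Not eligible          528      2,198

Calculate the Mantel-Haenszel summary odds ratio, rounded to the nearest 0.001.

OR_MH = Σ(aᵢdᵢ/nᵢ) / Σ(bᵢcᵢ/nᵢ), where nᵢ is the stratum total.
Stratum 1 (Urban): n = 3080; a·d/n = 1903·281/3080 = 173.6179; b·c/n = 800·96/3080 = 24.9351
Stratum 2 (Rural): n = 3283; a·d/n = 225·2198/3283 = 150.6397; b·c/n = 332·528/3283 = 53.3951
OR_MH = (173.6179 + 150.6397) / (24.9351 + 53.3951) = 324.2575 / 78.3301 = 4.13963

4.140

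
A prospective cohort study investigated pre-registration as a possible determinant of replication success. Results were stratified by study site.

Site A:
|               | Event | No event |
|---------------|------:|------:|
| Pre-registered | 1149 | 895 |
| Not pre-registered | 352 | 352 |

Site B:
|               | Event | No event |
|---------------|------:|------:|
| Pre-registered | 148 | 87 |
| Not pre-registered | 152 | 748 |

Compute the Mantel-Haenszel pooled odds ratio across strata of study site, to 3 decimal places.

1.938

OR_MH = Σ(aᵢdᵢ/nᵢ) / Σ(bᵢcᵢ/nᵢ), where nᵢ is the stratum total.
Stratum 1 (Site A): n = 2748; a·d/n = 1149·352/2748 = 147.1790; b·c/n = 895·352/2748 = 114.6434
Stratum 2 (Site B): n = 1135; a·d/n = 148·748/1135 = 97.5366; b·c/n = 87·152/1135 = 11.6511
OR_MH = (147.1790 + 97.5366) / (114.6434 + 11.6511) = 244.7156 / 126.2945 = 1.93766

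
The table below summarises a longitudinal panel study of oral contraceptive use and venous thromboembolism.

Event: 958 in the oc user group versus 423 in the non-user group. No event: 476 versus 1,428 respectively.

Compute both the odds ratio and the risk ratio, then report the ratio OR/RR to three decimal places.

2.324

From the description: a = 958, b = 476, c = 423, d = 1428.
OR = (958·1428)/(476·423) = 1368024/201348 = 6.79433
Risk in exposed = 958/1434 = 0.66806; risk in unexposed = 423/1851 = 0.22853; RR = 2.92336
OR/RR = 6.79433 / 2.92336 = 2.32415
The outcome is not rare, so the OR lies further from 1 than the RR.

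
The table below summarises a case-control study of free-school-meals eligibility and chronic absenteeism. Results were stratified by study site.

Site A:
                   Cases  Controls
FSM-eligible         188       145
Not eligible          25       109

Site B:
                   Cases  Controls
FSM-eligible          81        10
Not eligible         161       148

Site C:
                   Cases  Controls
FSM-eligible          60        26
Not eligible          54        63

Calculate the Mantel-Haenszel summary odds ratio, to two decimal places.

OR_MH = Σ(aᵢdᵢ/nᵢ) / Σ(bᵢcᵢ/nᵢ), where nᵢ is the stratum total.
Stratum 1 (Site A): n = 467; a·d/n = 188·109/467 = 43.8801; b·c/n = 145·25/467 = 7.7623
Stratum 2 (Site B): n = 400; a·d/n = 81·148/400 = 29.9700; b·c/n = 10·161/400 = 4.0250
Stratum 3 (Site C): n = 203; a·d/n = 60·63/203 = 18.6207; b·c/n = 26·54/203 = 6.9163
OR_MH = (43.8801 + 29.9700 + 18.6207) / (7.7623 + 4.0250 + 6.9163) = 92.4708 / 18.7036 = 4.94402

4.94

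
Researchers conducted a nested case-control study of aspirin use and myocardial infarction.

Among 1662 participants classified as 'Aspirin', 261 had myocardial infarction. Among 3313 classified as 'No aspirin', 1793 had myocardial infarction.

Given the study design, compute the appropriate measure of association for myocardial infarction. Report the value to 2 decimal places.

From the description: a = 261, b = 1401, c = 1793, d = 1520.
This is a nested case-control study: participants were sampled on outcome status, so risks in the source population cannot be estimated directly — relative risk is not valid here. The odds ratio is the appropriate measure.
OR = (a·d)/(b·c) = (261 × 1520) / (1401 × 1793) = 396720 / 2511993 = 0.15793

0.16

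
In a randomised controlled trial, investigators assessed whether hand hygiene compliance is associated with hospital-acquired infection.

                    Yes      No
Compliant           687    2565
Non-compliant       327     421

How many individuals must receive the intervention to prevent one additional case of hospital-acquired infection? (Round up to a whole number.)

5

Risk in treated group = 687/3252 = 0.21125; risk in control = 327/748 = 0.43717.
Absolute risk reduction = 0.43717 − 0.21125 = 0.22591
NNT = 1 / ARR = 1 / 0.22591 = 4.427 → round up → 5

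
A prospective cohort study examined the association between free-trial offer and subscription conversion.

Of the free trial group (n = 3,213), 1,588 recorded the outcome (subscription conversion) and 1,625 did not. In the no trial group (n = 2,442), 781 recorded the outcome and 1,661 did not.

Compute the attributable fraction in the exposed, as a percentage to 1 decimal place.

35.3

From the description: a = 1588, b = 1625, c = 781, d = 1661.
Risk in exposed = 1588/3213 = 0.49424; risk in unexposed = 781/2442 = 0.31982.
RR = 0.49424/0.31982 = 1.54538
AR% = (RR − 1)/RR × 100 = (1.54538 − 1)/1.54538 × 100 = 35.2909%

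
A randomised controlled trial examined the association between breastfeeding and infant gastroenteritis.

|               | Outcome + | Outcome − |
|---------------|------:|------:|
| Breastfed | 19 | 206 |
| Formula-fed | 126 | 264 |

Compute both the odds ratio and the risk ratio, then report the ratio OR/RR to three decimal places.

0.739

Cells: a = 19, b = 206, c = 126, d = 264.
OR = (19·264)/(206·126) = 5016/25956 = 0.19325
Risk in exposed = 19/225 = 0.08444; risk in unexposed = 126/390 = 0.32308; RR = 0.26138
OR/RR = 0.19325 / 0.26138 = 0.73936
The outcome is not rare, so the OR lies further from 1 than the RR.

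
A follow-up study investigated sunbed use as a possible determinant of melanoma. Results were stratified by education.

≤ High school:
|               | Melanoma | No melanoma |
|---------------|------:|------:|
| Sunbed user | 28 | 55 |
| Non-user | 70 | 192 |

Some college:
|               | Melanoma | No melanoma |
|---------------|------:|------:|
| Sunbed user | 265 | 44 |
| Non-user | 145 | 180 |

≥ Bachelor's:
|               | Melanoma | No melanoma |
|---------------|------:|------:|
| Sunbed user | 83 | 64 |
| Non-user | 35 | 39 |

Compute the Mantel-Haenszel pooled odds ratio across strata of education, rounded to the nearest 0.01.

3.36

OR_MH = Σ(aᵢdᵢ/nᵢ) / Σ(bᵢcᵢ/nᵢ), where nᵢ is the stratum total.
Stratum 1 (≤ High school): n = 345; a·d/n = 28·192/345 = 15.5826; b·c/n = 55·70/345 = 11.1594
Stratum 2 (Some college): n = 634; a·d/n = 265·180/634 = 75.2366; b·c/n = 44·145/634 = 10.0631
Stratum 3 (≥ Bachelor's): n = 221; a·d/n = 83·39/221 = 14.6471; b·c/n = 64·35/221 = 10.1357
OR_MH = (15.5826 + 75.2366 + 14.6471) / (11.1594 + 10.0631 + 10.1357) = 105.4663 / 31.3583 = 3.36327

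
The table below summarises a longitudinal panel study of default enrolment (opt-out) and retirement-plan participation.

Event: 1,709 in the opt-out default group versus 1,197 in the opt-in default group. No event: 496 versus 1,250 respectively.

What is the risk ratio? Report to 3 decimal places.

From the description: a = 1709, b = 496, c = 1197, d = 1250.
Risk in exposed = 1709/2205 = 0.77506; risk in unexposed = 1197/2447 = 0.48917.
RR = 0.77506 / 0.48917 = 1.58443
The risk among the exposed is 1.58 times that among the unexposed.

1.584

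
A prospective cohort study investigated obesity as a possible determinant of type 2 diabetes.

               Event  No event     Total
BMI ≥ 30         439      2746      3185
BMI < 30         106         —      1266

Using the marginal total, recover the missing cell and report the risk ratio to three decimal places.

1.646

The missing cell is in the unexposed row: 1266 − 106 = 1160.
So a = 439, b = 2746, c = 106, d = 1160.
RR = [a/(a+b)] / [c/(c+d)] = (439/3185) / (106/1266) = 0.13783/0.08373 = 1.64620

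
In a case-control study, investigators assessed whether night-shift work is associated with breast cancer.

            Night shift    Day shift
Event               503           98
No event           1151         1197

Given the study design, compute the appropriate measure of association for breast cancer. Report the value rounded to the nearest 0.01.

Reading the table with exposure as columns: a = 503 (Night shift, case), b = 1151 (Night shift, non-case), c = 98 (Day shift, case), d = 1197.
This is a case-control study: participants were sampled on outcome status, so risks in the source population cannot be estimated directly — relative risk is not valid here. The odds ratio is the appropriate measure.
OR = (a·d)/(b·c) = (503 × 1197) / (1151 × 98) = 602091 / 112798 = 5.33778

5.34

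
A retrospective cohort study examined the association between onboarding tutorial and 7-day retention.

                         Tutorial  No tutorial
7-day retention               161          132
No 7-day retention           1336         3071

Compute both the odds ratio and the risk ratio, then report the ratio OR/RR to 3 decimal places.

1.074

Reading the table with exposure as columns: a = 161 (Tutorial, case), b = 1336 (Tutorial, non-case), c = 132 (No tutorial, case), d = 3071.
OR = (161·3071)/(1336·132) = 494431/176352 = 2.80366
Risk in exposed = 161/1497 = 0.10755; risk in unexposed = 132/3203 = 0.04121; RR = 2.60968
OR/RR = 2.80366 / 2.60968 = 1.07433
The outcome is not rare, so the OR lies further from 1 than the RR.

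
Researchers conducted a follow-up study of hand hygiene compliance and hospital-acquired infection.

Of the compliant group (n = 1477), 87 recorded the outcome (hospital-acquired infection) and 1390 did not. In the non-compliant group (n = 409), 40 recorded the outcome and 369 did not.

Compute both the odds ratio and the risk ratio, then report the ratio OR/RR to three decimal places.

From the description: a = 87, b = 1390, c = 40, d = 369.
OR = (87·369)/(1390·40) = 32103/55600 = 0.57739
Risk in exposed = 87/1477 = 0.05890; risk in unexposed = 40/409 = 0.09780; RR = 0.60229
OR/RR = 0.57739 / 0.60229 = 0.95867
The outcome is rare in both groups, so OR ≈ RR (ratio near 1).

0.959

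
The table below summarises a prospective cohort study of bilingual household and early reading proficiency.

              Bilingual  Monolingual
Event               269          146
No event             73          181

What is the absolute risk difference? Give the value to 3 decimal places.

0.340

Reading the table with exposure as columns: a = 269 (Bilingual, case), b = 73 (Bilingual, non-case), c = 146 (Monolingual, case), d = 181.
Risk in exposed = 269/342 = 0.786550; risk in unexposed = 146/327 = 0.446483.
Risk difference = 0.786550 − 0.446483 = 0.340067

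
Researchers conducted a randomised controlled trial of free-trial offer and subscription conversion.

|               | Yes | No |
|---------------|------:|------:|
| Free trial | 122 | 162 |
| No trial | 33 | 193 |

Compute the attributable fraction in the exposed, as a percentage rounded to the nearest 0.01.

Cells: a = 122, b = 162, c = 33, d = 193.
Risk in exposed = 122/284 = 0.42958; risk in unexposed = 33/226 = 0.14602.
RR = 0.42958/0.14602 = 2.94195
AR% = (RR − 1)/RR × 100 = (2.94195 − 1)/2.94195 × 100 = 66.0090%

66.01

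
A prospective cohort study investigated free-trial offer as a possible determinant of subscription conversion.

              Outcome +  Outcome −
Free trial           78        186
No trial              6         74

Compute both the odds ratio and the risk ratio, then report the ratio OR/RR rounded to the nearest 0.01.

Cells: a = 78, b = 186, c = 6, d = 74.
OR = (78·74)/(186·6) = 5772/1116 = 5.17204
Risk in exposed = 78/264 = 0.29545; risk in unexposed = 6/80 = 0.07500; RR = 3.93939
OR/RR = 5.17204 / 3.93939 = 1.31290
The outcome is not rare, so the OR lies further from 1 than the RR.

1.31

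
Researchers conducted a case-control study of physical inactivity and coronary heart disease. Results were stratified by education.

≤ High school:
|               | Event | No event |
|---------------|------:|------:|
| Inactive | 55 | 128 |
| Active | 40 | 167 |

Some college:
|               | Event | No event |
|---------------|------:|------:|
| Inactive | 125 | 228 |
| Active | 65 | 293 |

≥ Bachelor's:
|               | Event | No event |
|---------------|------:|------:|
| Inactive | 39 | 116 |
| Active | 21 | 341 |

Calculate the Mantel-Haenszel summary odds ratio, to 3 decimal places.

2.605

OR_MH = Σ(aᵢdᵢ/nᵢ) / Σ(bᵢcᵢ/nᵢ), where nᵢ is the stratum total.
Stratum 1 (≤ High school): n = 390; a·d/n = 55·167/390 = 23.5513; b·c/n = 128·40/390 = 13.1282
Stratum 2 (Some college): n = 711; a·d/n = 125·293/711 = 51.5120; b·c/n = 228·65/711 = 20.8439
Stratum 3 (≥ Bachelor's): n = 517; a·d/n = 39·341/517 = 25.7234; b·c/n = 116·21/517 = 4.7118
OR_MH = (23.5513 + 51.5120 + 25.7234) / (13.1282 + 20.8439 + 4.7118) = 100.7866 / 38.6839 = 2.60539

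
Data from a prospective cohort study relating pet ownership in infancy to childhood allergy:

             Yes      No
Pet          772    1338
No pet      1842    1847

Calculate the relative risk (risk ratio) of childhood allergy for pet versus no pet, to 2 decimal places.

Cells: a = 772, b = 1338, c = 1842, d = 1847.
Risk in exposed = 772/2110 = 0.36588; risk in unexposed = 1842/3689 = 0.49932.
RR = 0.36588 / 0.49932 = 0.73275
The risk is 27% lower among the exposed than among the unexposed.

0.73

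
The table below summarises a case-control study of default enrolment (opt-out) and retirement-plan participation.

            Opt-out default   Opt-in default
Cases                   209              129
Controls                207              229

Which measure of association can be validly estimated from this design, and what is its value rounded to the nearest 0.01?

1.79

Reading the table with exposure as columns: a = 209 (Opt-out default, case), b = 207 (Opt-out default, non-case), c = 129 (Opt-in default, case), d = 229.
This is a case-control study: participants were sampled on outcome status, so risks in the source population cannot be estimated directly — relative risk is not valid here. The odds ratio is the appropriate measure.
OR = (a·d)/(b·c) = (209 × 229) / (207 × 129) = 47861 / 26703 = 1.79235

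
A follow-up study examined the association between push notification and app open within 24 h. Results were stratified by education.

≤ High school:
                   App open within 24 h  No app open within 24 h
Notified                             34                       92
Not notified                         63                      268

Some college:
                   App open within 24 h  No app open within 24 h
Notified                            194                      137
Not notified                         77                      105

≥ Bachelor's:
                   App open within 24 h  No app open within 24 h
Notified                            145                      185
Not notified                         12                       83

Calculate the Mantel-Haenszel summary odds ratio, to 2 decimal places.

2.29

OR_MH = Σ(aᵢdᵢ/nᵢ) / Σ(bᵢcᵢ/nᵢ), where nᵢ is the stratum total.
Stratum 1 (≤ High school): n = 457; a·d/n = 34·268/457 = 19.9387; b·c/n = 92·63/457 = 12.6827
Stratum 2 (Some college): n = 513; a·d/n = 194·105/513 = 39.7076; b·c/n = 137·77/513 = 20.5634
Stratum 3 (≥ Bachelor's): n = 425; a·d/n = 145·83/425 = 28.3176; b·c/n = 185·12/425 = 5.2235
OR_MH = (19.9387 + 39.7076 + 28.3176) / (12.6827 + 20.5634 + 5.2235) = 87.9640 / 38.4696 = 2.28658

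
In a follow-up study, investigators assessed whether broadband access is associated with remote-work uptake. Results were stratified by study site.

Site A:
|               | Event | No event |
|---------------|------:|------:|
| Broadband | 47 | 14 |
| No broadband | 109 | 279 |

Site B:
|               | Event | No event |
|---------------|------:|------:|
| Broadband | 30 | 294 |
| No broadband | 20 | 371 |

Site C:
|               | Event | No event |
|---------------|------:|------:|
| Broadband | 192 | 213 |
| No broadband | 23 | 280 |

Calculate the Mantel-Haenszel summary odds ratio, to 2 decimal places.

OR_MH = Σ(aᵢdᵢ/nᵢ) / Σ(bᵢcᵢ/nᵢ), where nᵢ is the stratum total.
Stratum 1 (Site A): n = 449; a·d/n = 47·279/449 = 29.2049; b·c/n = 14·109/449 = 3.3987
Stratum 2 (Site B): n = 715; a·d/n = 30·371/715 = 15.5664; b·c/n = 294·20/715 = 8.2238
Stratum 3 (Site C): n = 708; a·d/n = 192·280/708 = 75.9322; b·c/n = 213·23/708 = 6.9195
OR_MH = (29.2049 + 15.5664 + 75.9322) / (3.3987 + 8.2238 + 6.9195) = 120.7035 / 18.5419 = 6.50976

6.51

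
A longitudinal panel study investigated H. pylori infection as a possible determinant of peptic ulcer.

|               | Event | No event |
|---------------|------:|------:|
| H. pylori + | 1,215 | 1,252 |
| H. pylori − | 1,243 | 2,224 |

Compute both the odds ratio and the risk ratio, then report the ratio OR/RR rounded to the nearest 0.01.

1.26

Cells: a = 1215, b = 1252, c = 1243, d = 2224.
OR = (1215·2224)/(1252·1243) = 2702160/1556236 = 1.73634
Risk in exposed = 1215/2467 = 0.49250; risk in unexposed = 1243/3467 = 0.35852; RR = 1.37369
OR/RR = 1.73634 / 1.37369 = 1.26400
The outcome is not rare, so the OR lies further from 1 than the RR.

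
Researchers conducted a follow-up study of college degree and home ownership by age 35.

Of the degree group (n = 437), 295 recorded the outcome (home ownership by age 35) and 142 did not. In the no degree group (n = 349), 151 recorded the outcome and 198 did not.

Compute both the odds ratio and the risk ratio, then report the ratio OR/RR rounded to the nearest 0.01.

1.75

From the description: a = 295, b = 142, c = 151, d = 198.
OR = (295·198)/(142·151) = 58410/21442 = 2.72409
Risk in exposed = 295/437 = 0.67506; risk in unexposed = 151/349 = 0.43266; RR = 1.56023
OR/RR = 2.72409 / 1.56023 = 1.74595
The outcome is not rare, so the OR lies further from 1 than the RR.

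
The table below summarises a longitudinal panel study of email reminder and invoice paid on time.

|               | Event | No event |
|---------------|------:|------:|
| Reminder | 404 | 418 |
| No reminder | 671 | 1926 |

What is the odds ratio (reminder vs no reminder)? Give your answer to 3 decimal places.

Cells: a = 404, b = 418, c = 671, d = 1926.
OR = (a·d)/(b·c) = (404 × 1926) / (418 × 671) = 778104 / 280478 = 2.77421
The odds of invoice paid on time are about 2.77 times as high in the reminder group.

2.774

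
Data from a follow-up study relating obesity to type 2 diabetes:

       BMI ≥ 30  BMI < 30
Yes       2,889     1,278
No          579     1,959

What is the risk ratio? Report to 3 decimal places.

Reading the table with exposure as columns: a = 2889 (BMI ≥ 30, case), b = 579 (BMI ≥ 30, non-case), c = 1278 (BMI < 30, case), d = 1959.
Risk in exposed = 2889/3468 = 0.83304; risk in unexposed = 1278/3237 = 0.39481.
RR = 0.83304 / 0.39481 = 2.10999
The risk among the exposed is 2.11 times that among the unexposed.

2.110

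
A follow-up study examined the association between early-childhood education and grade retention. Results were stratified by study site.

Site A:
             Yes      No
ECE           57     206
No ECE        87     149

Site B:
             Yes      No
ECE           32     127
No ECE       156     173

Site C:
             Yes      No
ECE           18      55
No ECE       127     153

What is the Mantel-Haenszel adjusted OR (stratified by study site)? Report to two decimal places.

OR_MH = Σ(aᵢdᵢ/nᵢ) / Σ(bᵢcᵢ/nᵢ), where nᵢ is the stratum total.
Stratum 1 (Site A): n = 499; a·d/n = 57·149/499 = 17.0200; b·c/n = 206·87/499 = 35.9158
Stratum 2 (Site B): n = 488; a·d/n = 32·173/488 = 11.3443; b·c/n = 127·156/488 = 40.5984
Stratum 3 (Site C): n = 353; a·d/n = 18·153/353 = 7.8017; b·c/n = 55·127/353 = 19.7875
OR_MH = (17.0200 + 11.3443 + 7.8017) / (35.9158 + 40.5984 + 19.7875) = 36.1660 / 96.3017 = 0.37555

0.38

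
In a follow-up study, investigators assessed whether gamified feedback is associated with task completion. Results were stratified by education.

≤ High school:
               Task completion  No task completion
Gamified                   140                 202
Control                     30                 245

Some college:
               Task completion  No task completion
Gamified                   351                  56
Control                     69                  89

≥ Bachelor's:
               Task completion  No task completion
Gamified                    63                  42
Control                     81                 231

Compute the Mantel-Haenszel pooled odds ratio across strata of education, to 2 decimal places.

5.87

OR_MH = Σ(aᵢdᵢ/nᵢ) / Σ(bᵢcᵢ/nᵢ), where nᵢ is the stratum total.
Stratum 1 (≤ High school): n = 617; a·d/n = 140·245/617 = 55.5916; b·c/n = 202·30/617 = 9.8217
Stratum 2 (Some college): n = 565; a·d/n = 351·89/565 = 55.2903; b·c/n = 56·69/565 = 6.8389
Stratum 3 (≥ Bachelor's): n = 417; a·d/n = 63·231/417 = 34.8993; b·c/n = 42·81/417 = 8.1583
OR_MH = (55.5916 + 55.2903 + 34.8993) / (9.8217 + 6.8389 + 8.1583) = 145.7811 / 24.8189 = 5.87379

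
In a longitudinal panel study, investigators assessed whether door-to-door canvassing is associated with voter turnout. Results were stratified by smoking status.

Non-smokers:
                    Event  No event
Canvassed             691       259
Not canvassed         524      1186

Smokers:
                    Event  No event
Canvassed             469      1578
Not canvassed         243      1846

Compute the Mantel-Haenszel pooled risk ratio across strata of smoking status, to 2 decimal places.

2.22

RR_MH = Σ(aᵢ·n₀ᵢ/nᵢ) / Σ(cᵢ·n₁ᵢ/nᵢ), with n₁ᵢ = aᵢ+bᵢ (exposed), n₀ᵢ = cᵢ+dᵢ (unexposed), nᵢ = n₁ᵢ+n₀ᵢ.
Stratum 1 (Non-smokers): n₁ = 950, n₀ = 1710, n = 2660; a·n₀/n = 691·1710/2660 = 444.2143; c·n₁/n = 524·950/2660 = 187.1429
Stratum 2 (Smokers): n₁ = 2047, n₀ = 2089, n = 4136; a·n₀/n = 469·2089/4136 = 236.8813; c·n₁/n = 243·2047/4136 = 120.2662
RR_MH = (444.2143 + 236.8813) / (187.1429 + 120.2662) = 681.0956 / 307.4091 = 2.21560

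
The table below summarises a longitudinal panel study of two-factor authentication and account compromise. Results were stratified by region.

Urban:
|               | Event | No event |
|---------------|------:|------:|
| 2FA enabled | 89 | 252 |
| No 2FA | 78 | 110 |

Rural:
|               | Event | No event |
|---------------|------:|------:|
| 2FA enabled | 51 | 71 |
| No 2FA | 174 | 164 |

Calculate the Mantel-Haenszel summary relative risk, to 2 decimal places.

RR_MH = Σ(aᵢ·n₀ᵢ/nᵢ) / Σ(cᵢ·n₁ᵢ/nᵢ), with n₁ᵢ = aᵢ+bᵢ (exposed), n₀ᵢ = cᵢ+dᵢ (unexposed), nᵢ = n₁ᵢ+n₀ᵢ.
Stratum 1 (Urban): n₁ = 341, n₀ = 188, n = 529; a·n₀/n = 89·188/529 = 31.6295; c·n₁/n = 78·341/529 = 50.2798
Stratum 2 (Rural): n₁ = 122, n₀ = 338, n = 460; a·n₀/n = 51·338/460 = 37.4739; c·n₁/n = 174·122/460 = 46.1478
RR_MH = (31.6295 + 37.4739) / (50.2798 + 46.1478) = 69.1034 / 96.4276 = 0.71664

0.72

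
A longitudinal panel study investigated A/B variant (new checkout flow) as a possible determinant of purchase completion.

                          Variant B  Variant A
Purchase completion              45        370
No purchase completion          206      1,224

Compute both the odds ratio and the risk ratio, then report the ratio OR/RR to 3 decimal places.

Reading the table with exposure as columns: a = 45 (Variant B, case), b = 206 (Variant B, non-case), c = 370 (Variant A, case), d = 1224.
OR = (45·1224)/(206·370) = 55080/76220 = 0.72264
Risk in exposed = 45/251 = 0.17928; risk in unexposed = 370/1594 = 0.23212; RR = 0.77237
OR/RR = 0.72264 / 0.77237 = 0.93562
The outcome is not rare, so the OR lies further from 1 than the RR.

0.936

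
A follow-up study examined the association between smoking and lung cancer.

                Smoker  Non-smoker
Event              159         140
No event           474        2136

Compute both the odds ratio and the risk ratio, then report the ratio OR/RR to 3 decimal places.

Reading the table with exposure as columns: a = 159 (Smoker, case), b = 474 (Smoker, non-case), c = 140 (Non-smoker, case), d = 2136.
OR = (159·2136)/(474·140) = 339624/66360 = 5.11790
Risk in exposed = 159/633 = 0.25118; risk in unexposed = 140/2276 = 0.06151; RR = 4.08355
OR/RR = 5.11790 / 4.08355 = 1.25330
The outcome is not rare, so the OR lies further from 1 than the RR.

1.253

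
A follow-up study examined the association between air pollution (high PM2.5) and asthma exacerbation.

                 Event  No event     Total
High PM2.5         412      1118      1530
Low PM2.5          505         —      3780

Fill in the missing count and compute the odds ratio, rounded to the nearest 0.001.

2.390

The missing cell is in the unexposed row: 3780 − 505 = 3275.
So a = 412, b = 1118, c = 505, d = 3275.
OR = (a·d)/(b·c) = (412 × 3275) / (1118 × 505) = 1349300 / 564590 = 2.38988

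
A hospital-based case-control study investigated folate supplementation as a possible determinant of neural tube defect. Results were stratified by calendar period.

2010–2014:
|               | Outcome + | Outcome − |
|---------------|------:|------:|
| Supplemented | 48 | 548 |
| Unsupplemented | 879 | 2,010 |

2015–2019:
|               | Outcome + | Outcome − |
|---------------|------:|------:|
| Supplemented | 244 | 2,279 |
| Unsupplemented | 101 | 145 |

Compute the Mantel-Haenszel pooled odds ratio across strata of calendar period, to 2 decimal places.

OR_MH = Σ(aᵢdᵢ/nᵢ) / Σ(bᵢcᵢ/nᵢ), where nᵢ is the stratum total.
Stratum 1 (2010–2014): n = 3485; a·d/n = 48·2010/3485 = 27.6844; b·c/n = 548·879/3485 = 138.2187
Stratum 2 (2015–2019): n = 2769; a·d/n = 244·145/2769 = 12.7772; b·c/n = 2279·101/2769 = 83.1271
OR_MH = (27.6844 + 12.7772) / (138.2187 + 83.1271) = 40.4615 / 221.3458 = 0.18280

0.18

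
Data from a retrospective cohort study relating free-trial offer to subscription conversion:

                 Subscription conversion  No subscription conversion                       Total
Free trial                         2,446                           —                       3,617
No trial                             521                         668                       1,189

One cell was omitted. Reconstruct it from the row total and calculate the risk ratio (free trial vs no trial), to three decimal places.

1.543

The missing cell is in the exposed row: 3617 − 2446 = 1171.
So a = 2446, b = 1171, c = 521, d = 668.
RR = [a/(a+b)] / [c/(c+d)] = (2446/3617) / (521/1189) = 0.67625/0.43818 = 1.54331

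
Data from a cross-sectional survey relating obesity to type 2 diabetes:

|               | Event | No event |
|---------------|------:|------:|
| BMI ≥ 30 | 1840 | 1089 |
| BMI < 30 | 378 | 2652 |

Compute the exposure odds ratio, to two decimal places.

11.85

Cells: a = 1840, b = 1089, c = 378, d = 2652.
OR = (a·d)/(b·c) = (1840 × 2652) / (1089 × 378) = 4879680 / 411642 = 11.85418
The odds of type 2 diabetes are about 11.85 times as high in the bmi ≥ 30 group.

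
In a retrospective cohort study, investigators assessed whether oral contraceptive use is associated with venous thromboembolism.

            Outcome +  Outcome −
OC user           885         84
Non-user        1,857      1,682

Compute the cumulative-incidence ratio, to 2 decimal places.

Cells: a = 885, b = 84, c = 1857, d = 1682.
Risk in exposed = 885/969 = 0.91331; risk in unexposed = 1857/3539 = 0.52472.
RR = 0.91331 / 0.52472 = 1.74056
The risk among the exposed is 1.74 times that among the unexposed.

1.74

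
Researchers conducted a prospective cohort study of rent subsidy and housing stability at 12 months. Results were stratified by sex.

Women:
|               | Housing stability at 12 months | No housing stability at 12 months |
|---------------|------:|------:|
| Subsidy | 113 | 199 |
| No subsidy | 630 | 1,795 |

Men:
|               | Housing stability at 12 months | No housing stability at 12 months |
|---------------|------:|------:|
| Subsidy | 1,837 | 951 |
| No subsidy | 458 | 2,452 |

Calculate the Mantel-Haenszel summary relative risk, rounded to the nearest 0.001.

3.509

RR_MH = Σ(aᵢ·n₀ᵢ/nᵢ) / Σ(cᵢ·n₁ᵢ/nᵢ), with n₁ᵢ = aᵢ+bᵢ (exposed), n₀ᵢ = cᵢ+dᵢ (unexposed), nᵢ = n₁ᵢ+n₀ᵢ.
Stratum 1 (Women): n₁ = 312, n₀ = 2425, n = 2737; a·n₀/n = 113·2425/2737 = 100.1187; c·n₁/n = 630·312/2737 = 71.8159
Stratum 2 (Men): n₁ = 2788, n₀ = 2910, n = 5698; a·n₀/n = 1837·2910/5698 = 938.1660; c·n₁/n = 458·2788/5698 = 224.0969
RR_MH = (100.1187 + 938.1660) / (71.8159 + 224.0969) = 1038.2848 / 295.9127 = 3.50875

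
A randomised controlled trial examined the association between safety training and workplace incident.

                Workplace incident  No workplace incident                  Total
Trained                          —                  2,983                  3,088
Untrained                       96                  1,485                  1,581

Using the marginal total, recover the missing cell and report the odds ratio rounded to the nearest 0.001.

0.544

The missing cell is in the exposed row: 3088 − 2983 = 105.
So a = 105, b = 2983, c = 96, d = 1485.
OR = (a·d)/(b·c) = (105 × 1485) / (2983 × 96) = 155925 / 286368 = 0.54449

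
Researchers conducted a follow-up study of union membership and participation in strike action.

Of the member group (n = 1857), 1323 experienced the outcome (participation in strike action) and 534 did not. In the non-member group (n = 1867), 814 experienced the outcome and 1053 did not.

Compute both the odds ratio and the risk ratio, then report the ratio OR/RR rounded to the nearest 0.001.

From the description: a = 1323, b = 534, c = 814, d = 1053.
OR = (1323·1053)/(534·814) = 1393119/434676 = 3.20496
Risk in exposed = 1323/1857 = 0.71244; risk in unexposed = 814/1867 = 0.43599; RR = 1.63406
OR/RR = 3.20496 / 1.63406 = 1.96135
The outcome is not rare, so the OR lies further from 1 than the RR.

1.961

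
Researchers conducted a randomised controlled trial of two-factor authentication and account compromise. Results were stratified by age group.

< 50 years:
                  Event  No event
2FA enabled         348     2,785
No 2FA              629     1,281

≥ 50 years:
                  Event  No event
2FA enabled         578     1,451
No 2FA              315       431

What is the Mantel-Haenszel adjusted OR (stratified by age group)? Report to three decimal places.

OR_MH = Σ(aᵢdᵢ/nᵢ) / Σ(bᵢcᵢ/nᵢ), where nᵢ is the stratum total.
Stratum 1 (< 50 years): n = 5043; a·d/n = 348·1281/5043 = 88.3974; b·c/n = 2785·629/5043 = 347.3657
Stratum 2 (≥ 50 years): n = 2775; a·d/n = 578·431/2775 = 89.7723; b·c/n = 1451·315/2775 = 164.7081
OR_MH = (88.3974 + 89.7723) / (347.3657 + 164.7081) = 178.1696 / 512.0738 = 0.34794

0.348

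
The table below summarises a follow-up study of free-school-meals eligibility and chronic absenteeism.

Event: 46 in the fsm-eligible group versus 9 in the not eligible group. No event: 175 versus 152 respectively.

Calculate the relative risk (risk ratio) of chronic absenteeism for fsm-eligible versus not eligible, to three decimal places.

From the description: a = 46, b = 175, c = 9, d = 152.
Risk in exposed = 46/221 = 0.20814; risk in unexposed = 9/161 = 0.05590.
RR = 0.20814 / 0.05590 = 3.72348
The risk among the exposed is 3.72 times that among the unexposed.

3.723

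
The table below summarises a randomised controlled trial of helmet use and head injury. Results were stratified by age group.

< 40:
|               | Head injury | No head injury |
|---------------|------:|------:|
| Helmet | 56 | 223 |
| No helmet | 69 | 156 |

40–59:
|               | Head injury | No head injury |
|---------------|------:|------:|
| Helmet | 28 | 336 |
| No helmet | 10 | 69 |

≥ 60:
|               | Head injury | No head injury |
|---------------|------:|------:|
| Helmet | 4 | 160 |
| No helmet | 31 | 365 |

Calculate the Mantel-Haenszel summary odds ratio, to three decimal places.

OR_MH = Σ(aᵢdᵢ/nᵢ) / Σ(bᵢcᵢ/nᵢ), where nᵢ is the stratum total.
Stratum 1 (< 40): n = 504; a·d/n = 56·156/504 = 17.3333; b·c/n = 223·69/504 = 30.5298
Stratum 2 (40–59): n = 443; a·d/n = 28·69/443 = 4.3612; b·c/n = 336·10/443 = 7.5847
Stratum 3 (≥ 60): n = 560; a·d/n = 4·365/560 = 2.6071; b·c/n = 160·31/560 = 8.8571
OR_MH = (17.3333 + 4.3612 + 2.6071) / (30.5298 + 7.5847 + 8.8571) = 24.3017 / 46.9716 = 0.51737

0.517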